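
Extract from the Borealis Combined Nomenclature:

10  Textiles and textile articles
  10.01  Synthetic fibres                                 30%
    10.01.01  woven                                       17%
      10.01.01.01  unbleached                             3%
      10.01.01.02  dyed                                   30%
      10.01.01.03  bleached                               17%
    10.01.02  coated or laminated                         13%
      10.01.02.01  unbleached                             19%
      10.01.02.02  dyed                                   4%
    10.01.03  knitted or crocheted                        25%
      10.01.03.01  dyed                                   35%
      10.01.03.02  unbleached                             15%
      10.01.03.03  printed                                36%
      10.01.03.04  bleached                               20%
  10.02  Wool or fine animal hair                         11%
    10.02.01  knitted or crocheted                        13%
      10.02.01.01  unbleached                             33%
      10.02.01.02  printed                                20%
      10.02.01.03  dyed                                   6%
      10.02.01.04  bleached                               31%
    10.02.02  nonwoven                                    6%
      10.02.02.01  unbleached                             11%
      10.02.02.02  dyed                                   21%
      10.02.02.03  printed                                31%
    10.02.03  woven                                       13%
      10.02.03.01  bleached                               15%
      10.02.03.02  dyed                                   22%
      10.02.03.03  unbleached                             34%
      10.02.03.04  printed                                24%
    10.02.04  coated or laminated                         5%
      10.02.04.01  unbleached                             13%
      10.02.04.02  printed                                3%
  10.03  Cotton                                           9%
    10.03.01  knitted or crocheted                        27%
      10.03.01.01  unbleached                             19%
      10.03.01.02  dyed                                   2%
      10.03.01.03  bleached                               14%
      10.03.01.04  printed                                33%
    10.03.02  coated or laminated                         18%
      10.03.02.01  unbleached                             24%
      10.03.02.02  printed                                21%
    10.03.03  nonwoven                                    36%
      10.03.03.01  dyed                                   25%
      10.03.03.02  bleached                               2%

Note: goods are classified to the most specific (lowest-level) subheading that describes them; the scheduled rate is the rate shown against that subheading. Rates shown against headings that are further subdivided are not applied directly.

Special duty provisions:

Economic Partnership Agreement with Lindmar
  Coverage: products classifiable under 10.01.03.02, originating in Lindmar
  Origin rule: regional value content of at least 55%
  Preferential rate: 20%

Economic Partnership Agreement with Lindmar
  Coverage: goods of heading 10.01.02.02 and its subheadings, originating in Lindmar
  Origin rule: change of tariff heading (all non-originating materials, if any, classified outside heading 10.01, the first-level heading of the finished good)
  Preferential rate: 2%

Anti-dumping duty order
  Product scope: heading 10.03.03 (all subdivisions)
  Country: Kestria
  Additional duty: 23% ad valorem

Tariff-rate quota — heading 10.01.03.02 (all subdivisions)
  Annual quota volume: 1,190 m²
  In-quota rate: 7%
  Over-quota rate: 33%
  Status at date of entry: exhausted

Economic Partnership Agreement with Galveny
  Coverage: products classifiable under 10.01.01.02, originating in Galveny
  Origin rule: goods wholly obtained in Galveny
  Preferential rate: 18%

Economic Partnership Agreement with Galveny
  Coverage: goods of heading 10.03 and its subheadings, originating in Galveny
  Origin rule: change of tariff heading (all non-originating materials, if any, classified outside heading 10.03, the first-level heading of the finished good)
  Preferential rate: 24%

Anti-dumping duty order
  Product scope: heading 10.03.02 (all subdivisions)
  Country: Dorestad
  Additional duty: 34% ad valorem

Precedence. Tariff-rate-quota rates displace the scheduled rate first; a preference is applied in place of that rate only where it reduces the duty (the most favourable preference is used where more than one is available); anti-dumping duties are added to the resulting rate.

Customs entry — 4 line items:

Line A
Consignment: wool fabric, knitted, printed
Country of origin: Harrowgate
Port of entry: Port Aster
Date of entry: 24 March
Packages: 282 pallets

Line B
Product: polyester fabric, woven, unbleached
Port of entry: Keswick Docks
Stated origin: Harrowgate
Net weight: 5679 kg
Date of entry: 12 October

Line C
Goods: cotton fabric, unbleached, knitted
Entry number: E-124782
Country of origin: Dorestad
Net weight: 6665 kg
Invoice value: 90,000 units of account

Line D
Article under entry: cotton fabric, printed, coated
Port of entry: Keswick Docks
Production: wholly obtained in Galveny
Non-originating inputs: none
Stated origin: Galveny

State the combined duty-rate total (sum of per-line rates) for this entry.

Line A: wool → 10.02; knitted → 10.02.01; printed → 10.02.01.02. Scheduled 20%. No special measure applies. → 20%.
Line B: polyester → 10.01; woven → 10.01.01; unbleached → 10.01.01.01. Scheduled 3%. No special measure applies. → 3%.
Line C: cotton → 10.03; knitted → 10.03.01; unbleached → 10.03.01.01. Scheduled 19%. No special measure applies. → 19%.
Line D: cotton → 10.03; coated → 10.03.02; printed → 10.03.02.02. Scheduled 21%. Galveny agreement on 10.01.01.02: 10.03.02.02 not covered; Galveny agreement on 10.03: CTH met → 24% available; preference 24% not lower than 21% → no reduction. → 21%.
Sum: 20% + 3% + 19% + 21% = 63%.

63%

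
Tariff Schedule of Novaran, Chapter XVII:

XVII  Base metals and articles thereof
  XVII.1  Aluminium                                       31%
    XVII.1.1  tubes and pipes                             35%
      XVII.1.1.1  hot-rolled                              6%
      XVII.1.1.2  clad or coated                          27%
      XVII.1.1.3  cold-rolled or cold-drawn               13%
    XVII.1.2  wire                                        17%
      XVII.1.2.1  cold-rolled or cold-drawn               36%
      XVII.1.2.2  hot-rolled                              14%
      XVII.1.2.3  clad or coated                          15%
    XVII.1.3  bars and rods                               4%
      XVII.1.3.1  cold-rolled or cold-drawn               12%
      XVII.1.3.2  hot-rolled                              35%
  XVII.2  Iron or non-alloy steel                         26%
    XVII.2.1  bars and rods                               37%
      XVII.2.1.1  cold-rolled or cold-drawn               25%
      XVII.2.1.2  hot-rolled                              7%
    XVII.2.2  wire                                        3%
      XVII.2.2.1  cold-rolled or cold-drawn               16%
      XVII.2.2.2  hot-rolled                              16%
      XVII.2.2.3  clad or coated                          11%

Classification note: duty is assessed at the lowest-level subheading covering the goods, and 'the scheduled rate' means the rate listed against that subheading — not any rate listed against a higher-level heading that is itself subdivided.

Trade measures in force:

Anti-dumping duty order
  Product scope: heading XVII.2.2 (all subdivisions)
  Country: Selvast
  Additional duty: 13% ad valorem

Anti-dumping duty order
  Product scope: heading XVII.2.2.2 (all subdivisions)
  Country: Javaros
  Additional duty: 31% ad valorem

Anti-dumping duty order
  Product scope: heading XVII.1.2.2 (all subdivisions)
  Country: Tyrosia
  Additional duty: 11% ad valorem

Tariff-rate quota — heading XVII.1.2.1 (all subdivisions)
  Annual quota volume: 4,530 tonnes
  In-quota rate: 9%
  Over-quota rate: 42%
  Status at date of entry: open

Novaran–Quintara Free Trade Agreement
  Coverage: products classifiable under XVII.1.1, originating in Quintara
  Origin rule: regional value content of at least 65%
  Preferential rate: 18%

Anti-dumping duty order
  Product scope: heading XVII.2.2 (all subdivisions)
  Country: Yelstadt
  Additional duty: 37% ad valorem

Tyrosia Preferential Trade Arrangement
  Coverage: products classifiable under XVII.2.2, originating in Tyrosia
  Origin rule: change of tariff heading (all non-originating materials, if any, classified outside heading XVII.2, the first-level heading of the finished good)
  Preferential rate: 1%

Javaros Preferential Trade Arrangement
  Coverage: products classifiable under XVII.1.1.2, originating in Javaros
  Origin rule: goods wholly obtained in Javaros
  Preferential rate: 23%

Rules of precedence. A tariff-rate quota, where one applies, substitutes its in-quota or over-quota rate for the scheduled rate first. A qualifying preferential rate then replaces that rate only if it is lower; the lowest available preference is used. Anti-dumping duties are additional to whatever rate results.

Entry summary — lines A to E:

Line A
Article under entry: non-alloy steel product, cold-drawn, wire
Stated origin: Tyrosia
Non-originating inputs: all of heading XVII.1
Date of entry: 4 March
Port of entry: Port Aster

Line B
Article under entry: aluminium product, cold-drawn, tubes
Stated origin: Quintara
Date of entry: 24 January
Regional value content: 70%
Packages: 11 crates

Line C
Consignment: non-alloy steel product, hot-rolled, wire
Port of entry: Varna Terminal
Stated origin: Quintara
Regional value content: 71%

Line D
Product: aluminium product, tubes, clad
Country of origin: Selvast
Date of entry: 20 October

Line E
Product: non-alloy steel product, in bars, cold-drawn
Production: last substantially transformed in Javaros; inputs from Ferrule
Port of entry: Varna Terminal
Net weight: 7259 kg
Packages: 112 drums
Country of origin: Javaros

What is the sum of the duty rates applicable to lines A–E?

Line A: non-alloy steel → XVII.2; wire → XVII.2.2; cold-drawn → XVII.2.2.1. Scheduled 16%. Tyrosia agreement on XVII.2.2: CTH met → 1% available; preferential 1%. → 1%.
Line B: aluminium → XVII.1; tubes → XVII.1.1; cold-drawn → XVII.1.1.3. Scheduled 13%. Quintara agreement on XVII.1.1: RVC ≥ 65% → 18% available; preference 18% not lower than 13% → no reduction. → 13%.
Line C: non-alloy steel → XVII.2; wire → XVII.2.2; hot-rolled → XVII.2.2.2. Scheduled 16%. Quintara agreement on XVII.1.1: XVII.2.2.2 not covered. → 16%.
Line D: aluminium → XVII.1; tubes → XVII.1.1; clad → XVII.1.1.2. Scheduled 27%. No special measure applies. → 27%.
Line E: non-alloy steel → XVII.2; in bars → XVII.2.1; cold-drawn → XVII.2.1.1. Scheduled 25%. Javaros agreement on XVII.1.1.2: XVII.2.1.1 not covered. → 25%.
Sum: 1% + 13% + 16% + 27% + 25% = 82%.

82%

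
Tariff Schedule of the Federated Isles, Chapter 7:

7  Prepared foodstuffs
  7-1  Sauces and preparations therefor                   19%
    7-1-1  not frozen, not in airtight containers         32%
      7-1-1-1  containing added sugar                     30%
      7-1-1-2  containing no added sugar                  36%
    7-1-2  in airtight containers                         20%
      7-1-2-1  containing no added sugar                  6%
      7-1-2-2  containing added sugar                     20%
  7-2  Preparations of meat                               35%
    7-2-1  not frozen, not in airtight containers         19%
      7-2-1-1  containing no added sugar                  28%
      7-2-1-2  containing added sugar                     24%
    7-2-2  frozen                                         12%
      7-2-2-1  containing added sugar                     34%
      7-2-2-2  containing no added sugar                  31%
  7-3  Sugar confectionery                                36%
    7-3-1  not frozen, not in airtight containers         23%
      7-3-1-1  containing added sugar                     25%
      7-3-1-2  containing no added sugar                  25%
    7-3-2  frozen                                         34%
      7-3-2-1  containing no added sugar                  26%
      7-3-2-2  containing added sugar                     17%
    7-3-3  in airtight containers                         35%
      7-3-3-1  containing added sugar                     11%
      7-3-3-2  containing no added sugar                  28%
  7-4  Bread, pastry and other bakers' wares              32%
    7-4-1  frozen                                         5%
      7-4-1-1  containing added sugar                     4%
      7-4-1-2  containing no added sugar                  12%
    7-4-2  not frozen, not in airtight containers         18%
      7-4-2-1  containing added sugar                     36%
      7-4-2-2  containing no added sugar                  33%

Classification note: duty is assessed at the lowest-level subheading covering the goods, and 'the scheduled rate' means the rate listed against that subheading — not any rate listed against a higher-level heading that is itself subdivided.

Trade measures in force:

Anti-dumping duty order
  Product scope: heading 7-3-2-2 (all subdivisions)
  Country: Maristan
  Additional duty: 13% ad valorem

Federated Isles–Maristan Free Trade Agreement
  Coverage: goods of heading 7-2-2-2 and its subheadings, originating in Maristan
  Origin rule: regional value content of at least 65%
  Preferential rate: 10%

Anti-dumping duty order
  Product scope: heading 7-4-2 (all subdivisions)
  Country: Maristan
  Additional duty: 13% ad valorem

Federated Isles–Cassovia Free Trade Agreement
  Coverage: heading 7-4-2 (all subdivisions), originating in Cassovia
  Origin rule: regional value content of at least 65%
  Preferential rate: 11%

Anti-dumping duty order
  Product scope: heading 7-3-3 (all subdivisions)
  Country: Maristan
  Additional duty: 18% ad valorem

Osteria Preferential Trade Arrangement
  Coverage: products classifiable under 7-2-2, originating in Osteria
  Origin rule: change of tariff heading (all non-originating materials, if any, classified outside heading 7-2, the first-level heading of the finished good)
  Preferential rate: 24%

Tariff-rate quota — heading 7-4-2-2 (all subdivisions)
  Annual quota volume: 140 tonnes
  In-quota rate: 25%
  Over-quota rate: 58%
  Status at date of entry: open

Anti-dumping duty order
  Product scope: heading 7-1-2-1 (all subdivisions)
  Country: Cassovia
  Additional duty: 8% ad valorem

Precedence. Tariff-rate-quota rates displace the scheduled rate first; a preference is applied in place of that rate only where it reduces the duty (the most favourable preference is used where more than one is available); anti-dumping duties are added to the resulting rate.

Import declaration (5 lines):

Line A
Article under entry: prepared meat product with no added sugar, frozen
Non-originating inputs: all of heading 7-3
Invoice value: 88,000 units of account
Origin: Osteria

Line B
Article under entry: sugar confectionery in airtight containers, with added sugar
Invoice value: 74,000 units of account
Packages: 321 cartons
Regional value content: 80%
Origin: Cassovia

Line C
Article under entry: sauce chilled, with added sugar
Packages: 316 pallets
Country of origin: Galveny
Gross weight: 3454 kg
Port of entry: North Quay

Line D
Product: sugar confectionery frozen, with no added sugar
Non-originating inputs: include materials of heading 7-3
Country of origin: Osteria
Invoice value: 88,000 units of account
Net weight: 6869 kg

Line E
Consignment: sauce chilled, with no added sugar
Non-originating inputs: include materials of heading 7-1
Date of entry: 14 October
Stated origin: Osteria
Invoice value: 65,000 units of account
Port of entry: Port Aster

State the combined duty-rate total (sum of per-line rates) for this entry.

Line A: prepared meat product → 7-2; frozen → 7-2-2; with no added sugar → 7-2-2-2. Scheduled 31%. Osteria agreement on 7-2-2: CTH met → 24% available; preferential 24%. → 24%.
Line B: sugar confectionery → 7-3; in airtight containers → 7-3-3; with added sugar → 7-3-3-1. Scheduled 11%. Cassovia agreement on 7-4-2: 7-3-3-1 not covered. → 11%.
Line C: sauce → 7-1; chilled → 7-1-1; with added sugar → 7-1-1-1. Scheduled 30%. No special measure applies. → 30%.
Line D: sugar confectionery → 7-3; frozen → 7-3-2; with no added sugar → 7-3-2-1. Scheduled 26%. Osteria agreement on 7-2-2: 7-3-2-1 not covered. → 26%.
Line E: sauce → 7-1; chilled → 7-1-1; with no added sugar → 7-1-1-2. Scheduled 36%. Osteria agreement on 7-2-2: 7-1-1-2 not covered. → 36%.
Sum: 24% + 11% + 30% + 26% + 36% = 127%.

127%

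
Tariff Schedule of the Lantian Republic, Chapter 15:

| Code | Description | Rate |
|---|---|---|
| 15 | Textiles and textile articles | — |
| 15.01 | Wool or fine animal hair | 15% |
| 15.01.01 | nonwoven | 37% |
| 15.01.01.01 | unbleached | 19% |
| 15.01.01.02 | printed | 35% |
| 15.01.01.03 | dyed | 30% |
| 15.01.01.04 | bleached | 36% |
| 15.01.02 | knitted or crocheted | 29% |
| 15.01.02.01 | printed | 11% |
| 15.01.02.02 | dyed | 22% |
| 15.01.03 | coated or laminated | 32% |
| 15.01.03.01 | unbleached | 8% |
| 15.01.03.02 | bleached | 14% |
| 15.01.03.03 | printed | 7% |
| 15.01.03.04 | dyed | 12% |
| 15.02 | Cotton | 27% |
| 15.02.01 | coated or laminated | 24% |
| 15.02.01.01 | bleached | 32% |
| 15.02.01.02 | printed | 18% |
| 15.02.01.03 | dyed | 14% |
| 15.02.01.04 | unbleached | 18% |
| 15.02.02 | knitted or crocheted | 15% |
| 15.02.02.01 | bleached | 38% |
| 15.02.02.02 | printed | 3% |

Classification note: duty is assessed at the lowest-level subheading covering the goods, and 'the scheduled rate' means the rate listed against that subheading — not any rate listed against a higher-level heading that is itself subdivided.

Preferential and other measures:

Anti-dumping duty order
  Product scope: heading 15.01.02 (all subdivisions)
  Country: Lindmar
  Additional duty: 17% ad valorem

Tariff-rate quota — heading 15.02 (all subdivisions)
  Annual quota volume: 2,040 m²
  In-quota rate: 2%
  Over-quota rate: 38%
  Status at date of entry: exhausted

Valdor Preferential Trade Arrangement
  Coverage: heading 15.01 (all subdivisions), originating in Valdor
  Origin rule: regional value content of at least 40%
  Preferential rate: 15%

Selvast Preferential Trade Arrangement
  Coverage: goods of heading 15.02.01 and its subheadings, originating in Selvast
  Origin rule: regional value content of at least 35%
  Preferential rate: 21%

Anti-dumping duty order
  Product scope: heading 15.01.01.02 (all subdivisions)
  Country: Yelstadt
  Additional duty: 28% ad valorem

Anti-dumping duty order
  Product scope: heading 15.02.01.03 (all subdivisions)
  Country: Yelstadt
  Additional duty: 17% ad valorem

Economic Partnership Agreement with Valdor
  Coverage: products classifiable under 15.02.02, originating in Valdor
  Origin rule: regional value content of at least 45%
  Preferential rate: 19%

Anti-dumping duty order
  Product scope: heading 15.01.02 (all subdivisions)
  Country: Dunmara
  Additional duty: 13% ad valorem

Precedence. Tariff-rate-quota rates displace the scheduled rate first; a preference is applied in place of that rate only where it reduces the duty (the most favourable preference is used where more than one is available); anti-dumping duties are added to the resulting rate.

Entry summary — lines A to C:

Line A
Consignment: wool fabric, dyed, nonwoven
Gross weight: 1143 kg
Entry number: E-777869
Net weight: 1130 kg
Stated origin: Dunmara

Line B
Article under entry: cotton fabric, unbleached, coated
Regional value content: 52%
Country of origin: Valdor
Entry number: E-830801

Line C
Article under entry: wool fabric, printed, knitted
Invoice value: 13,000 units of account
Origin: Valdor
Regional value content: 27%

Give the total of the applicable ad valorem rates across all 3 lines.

Line A: wool → 15.01; nonwoven → 15.01.01; dyed → 15.01.01.03. Scheduled 30%. No special measure applies. → 30%.
Line B: cotton → 15.02; coated → 15.02.01; unbleached → 15.02.01.04. Scheduled 18%. quota on 15.02 exhausted → over-quota 38%; Valdor agreement on 15.01: 15.02.01.04 not covered; Valdor agreement on 15.02.02: 15.02.01.04 not covered. → 38%.
Line C: wool → 15.01; knitted → 15.01.02; printed → 15.01.02.01. Scheduled 11%. Valdor agreement on 15.01: RVC < 40%; Valdor agreement on 15.02.02: 15.01.02.01 not covered. → 11%.
Sum: 30% + 38% + 11% = 79%.

79%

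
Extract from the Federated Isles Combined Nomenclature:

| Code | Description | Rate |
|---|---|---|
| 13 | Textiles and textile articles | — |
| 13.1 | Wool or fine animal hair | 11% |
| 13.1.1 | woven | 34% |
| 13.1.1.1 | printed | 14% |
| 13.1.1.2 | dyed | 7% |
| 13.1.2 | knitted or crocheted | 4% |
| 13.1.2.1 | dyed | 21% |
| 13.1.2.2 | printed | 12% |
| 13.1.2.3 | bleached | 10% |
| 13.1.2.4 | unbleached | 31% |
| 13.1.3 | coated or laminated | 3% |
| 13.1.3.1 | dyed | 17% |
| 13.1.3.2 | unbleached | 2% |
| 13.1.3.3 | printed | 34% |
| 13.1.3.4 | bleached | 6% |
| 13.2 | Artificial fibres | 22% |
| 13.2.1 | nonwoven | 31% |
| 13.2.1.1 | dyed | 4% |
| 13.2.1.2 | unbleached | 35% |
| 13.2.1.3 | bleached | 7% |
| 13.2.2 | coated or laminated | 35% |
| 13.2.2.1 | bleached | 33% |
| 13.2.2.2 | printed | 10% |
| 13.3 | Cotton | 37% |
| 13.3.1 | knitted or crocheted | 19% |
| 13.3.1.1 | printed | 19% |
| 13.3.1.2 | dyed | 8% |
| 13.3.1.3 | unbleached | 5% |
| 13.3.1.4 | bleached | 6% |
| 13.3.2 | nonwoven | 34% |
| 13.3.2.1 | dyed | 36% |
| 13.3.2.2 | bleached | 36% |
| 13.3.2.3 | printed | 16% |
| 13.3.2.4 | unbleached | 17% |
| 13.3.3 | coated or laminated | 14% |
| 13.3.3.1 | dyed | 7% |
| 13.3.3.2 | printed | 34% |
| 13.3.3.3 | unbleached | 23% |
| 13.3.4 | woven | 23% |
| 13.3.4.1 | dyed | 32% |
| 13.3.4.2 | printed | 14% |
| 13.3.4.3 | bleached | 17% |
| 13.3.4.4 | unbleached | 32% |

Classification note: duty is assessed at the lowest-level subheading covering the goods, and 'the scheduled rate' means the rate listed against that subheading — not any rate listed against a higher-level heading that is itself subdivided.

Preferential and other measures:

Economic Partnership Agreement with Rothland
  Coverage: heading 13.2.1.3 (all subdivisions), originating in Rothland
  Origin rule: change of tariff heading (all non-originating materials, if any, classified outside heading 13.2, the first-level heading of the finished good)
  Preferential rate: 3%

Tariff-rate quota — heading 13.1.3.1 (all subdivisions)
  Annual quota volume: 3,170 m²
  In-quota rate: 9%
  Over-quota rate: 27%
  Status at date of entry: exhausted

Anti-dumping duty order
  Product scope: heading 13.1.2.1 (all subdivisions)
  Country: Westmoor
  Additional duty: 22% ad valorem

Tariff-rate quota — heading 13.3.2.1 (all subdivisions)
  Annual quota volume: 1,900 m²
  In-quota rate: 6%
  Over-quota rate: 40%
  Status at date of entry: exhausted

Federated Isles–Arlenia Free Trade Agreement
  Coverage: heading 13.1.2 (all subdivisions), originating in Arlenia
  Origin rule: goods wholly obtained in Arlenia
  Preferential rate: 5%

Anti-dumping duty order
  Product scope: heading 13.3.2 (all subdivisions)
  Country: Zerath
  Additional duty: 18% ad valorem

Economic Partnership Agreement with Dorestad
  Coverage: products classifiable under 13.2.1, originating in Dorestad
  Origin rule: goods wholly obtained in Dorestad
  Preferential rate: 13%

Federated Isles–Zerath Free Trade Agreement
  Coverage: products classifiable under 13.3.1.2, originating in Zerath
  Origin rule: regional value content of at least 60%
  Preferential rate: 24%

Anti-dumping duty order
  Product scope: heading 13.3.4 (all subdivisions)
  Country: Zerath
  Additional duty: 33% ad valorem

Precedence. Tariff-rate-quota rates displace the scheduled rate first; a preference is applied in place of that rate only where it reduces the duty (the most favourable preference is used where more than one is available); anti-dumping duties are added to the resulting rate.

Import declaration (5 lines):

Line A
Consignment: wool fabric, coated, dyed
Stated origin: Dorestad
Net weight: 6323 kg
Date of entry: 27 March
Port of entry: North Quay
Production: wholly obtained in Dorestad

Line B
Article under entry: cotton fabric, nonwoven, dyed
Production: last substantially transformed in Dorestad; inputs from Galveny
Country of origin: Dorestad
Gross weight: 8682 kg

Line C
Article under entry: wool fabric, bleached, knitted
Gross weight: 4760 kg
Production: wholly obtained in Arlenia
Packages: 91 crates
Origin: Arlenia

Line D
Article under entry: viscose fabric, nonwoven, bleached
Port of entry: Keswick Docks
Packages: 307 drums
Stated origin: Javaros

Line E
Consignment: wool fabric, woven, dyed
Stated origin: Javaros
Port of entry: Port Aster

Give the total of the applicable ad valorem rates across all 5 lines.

Line A: wool → 13.1; coated → 13.1.3; dyed → 13.1.3.1. Scheduled 17%. quota on 13.1.3.1 exhausted → over-quota 27%; Dorestad agreement on 13.2.1: 13.1.3.1 not covered. → 27%.
Line B: cotton → 13.3; nonwoven → 13.3.2; dyed → 13.3.2.1. Scheduled 36%. quota on 13.3.2.1 exhausted → over-quota 40%; Dorestad agreement on 13.2.1: 13.3.2.1 not covered. → 40%.
Line C: wool → 13.1; knitted → 13.1.2; bleached → 13.1.2.3. Scheduled 10%. Arlenia agreement on 13.1.2: wholly obtained → 5% available; preferential 5%. → 5%.
Line D: viscose → 13.2; nonwoven → 13.2.1; bleached → 13.2.1.3. Scheduled 7%. No special measure applies. → 7%.
Line E: wool → 13.1; woven → 13.1.1; dyed → 13.1.1.2. Scheduled 7%. No special measure applies. → 7%.
Sum: 27% + 40% + 5% + 7% + 7% = 86%.

86%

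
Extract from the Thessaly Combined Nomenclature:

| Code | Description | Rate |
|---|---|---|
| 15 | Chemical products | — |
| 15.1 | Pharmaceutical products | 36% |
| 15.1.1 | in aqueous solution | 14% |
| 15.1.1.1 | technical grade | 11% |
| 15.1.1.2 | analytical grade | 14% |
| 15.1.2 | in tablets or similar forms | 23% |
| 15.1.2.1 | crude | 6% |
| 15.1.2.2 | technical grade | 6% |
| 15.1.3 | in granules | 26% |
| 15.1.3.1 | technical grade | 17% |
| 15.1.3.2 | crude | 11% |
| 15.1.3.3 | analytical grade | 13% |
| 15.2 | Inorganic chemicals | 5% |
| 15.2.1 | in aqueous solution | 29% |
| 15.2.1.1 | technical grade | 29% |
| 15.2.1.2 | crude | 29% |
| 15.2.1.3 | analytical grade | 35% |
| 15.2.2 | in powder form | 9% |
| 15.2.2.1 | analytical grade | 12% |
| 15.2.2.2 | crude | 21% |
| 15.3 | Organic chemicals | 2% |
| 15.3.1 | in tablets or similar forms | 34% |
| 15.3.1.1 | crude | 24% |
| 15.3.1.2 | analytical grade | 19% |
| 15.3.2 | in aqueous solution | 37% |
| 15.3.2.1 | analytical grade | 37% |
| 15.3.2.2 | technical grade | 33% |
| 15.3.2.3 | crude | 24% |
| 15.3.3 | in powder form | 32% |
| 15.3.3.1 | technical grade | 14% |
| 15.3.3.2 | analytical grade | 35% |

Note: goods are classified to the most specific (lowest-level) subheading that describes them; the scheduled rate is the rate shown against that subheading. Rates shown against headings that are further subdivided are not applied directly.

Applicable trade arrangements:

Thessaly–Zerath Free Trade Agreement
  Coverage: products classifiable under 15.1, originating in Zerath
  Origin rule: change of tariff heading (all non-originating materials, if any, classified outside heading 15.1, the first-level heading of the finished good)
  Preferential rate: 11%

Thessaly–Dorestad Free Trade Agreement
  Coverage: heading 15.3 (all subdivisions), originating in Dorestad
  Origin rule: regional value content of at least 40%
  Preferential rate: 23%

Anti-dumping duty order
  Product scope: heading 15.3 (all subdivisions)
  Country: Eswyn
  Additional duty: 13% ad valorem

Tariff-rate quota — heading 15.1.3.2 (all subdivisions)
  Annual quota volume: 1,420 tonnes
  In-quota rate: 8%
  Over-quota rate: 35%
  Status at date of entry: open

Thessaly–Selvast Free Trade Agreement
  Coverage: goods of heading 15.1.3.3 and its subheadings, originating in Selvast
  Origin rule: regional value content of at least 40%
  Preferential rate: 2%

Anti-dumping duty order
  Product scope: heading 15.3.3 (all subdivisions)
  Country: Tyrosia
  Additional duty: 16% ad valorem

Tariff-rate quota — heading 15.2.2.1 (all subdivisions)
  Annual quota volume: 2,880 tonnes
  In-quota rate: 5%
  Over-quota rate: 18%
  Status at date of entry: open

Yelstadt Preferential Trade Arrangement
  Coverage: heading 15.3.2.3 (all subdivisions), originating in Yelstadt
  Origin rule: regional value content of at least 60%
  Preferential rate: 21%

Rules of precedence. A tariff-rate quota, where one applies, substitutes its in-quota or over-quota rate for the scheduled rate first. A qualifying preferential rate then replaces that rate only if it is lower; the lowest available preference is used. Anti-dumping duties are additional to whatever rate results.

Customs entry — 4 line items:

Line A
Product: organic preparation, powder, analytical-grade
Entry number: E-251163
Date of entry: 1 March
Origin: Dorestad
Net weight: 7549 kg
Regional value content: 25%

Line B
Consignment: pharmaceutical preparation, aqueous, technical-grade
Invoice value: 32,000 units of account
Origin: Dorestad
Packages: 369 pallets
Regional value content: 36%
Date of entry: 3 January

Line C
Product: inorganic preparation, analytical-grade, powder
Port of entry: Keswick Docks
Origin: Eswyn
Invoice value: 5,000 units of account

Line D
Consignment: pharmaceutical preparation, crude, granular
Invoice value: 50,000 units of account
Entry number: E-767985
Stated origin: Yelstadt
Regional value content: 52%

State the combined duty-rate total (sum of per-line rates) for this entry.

Line A: organic → 15.3; powder → 15.3.3; analytical-grade → 15.3.3.2. Scheduled 35%. Dorestad agreement on 15.3: RVC < 40%. → 35%.
Line B: pharmaceutical → 15.1; aqueous → 15.1.1; technical-grade → 15.1.1.1. Scheduled 11%. Dorestad agreement on 15.3: 15.1.1.1 not covered. → 11%.
Line C: inorganic → 15.2; powder → 15.2.2; analytical-grade → 15.2.2.1. Scheduled 12%. quota on 15.2.2.1 open → in-quota 5%. → 5%.
Line D: pharmaceutical → 15.1; granular → 15.1.3; crude → 15.1.3.2. Scheduled 11%. quota on 15.1.3.2 open → in-quota 8%; Yelstadt agreement on 15.3.2.3: 15.1.3.2 not covered. → 8%.
Sum: 35% + 11% + 5% + 8% = 59%.

59%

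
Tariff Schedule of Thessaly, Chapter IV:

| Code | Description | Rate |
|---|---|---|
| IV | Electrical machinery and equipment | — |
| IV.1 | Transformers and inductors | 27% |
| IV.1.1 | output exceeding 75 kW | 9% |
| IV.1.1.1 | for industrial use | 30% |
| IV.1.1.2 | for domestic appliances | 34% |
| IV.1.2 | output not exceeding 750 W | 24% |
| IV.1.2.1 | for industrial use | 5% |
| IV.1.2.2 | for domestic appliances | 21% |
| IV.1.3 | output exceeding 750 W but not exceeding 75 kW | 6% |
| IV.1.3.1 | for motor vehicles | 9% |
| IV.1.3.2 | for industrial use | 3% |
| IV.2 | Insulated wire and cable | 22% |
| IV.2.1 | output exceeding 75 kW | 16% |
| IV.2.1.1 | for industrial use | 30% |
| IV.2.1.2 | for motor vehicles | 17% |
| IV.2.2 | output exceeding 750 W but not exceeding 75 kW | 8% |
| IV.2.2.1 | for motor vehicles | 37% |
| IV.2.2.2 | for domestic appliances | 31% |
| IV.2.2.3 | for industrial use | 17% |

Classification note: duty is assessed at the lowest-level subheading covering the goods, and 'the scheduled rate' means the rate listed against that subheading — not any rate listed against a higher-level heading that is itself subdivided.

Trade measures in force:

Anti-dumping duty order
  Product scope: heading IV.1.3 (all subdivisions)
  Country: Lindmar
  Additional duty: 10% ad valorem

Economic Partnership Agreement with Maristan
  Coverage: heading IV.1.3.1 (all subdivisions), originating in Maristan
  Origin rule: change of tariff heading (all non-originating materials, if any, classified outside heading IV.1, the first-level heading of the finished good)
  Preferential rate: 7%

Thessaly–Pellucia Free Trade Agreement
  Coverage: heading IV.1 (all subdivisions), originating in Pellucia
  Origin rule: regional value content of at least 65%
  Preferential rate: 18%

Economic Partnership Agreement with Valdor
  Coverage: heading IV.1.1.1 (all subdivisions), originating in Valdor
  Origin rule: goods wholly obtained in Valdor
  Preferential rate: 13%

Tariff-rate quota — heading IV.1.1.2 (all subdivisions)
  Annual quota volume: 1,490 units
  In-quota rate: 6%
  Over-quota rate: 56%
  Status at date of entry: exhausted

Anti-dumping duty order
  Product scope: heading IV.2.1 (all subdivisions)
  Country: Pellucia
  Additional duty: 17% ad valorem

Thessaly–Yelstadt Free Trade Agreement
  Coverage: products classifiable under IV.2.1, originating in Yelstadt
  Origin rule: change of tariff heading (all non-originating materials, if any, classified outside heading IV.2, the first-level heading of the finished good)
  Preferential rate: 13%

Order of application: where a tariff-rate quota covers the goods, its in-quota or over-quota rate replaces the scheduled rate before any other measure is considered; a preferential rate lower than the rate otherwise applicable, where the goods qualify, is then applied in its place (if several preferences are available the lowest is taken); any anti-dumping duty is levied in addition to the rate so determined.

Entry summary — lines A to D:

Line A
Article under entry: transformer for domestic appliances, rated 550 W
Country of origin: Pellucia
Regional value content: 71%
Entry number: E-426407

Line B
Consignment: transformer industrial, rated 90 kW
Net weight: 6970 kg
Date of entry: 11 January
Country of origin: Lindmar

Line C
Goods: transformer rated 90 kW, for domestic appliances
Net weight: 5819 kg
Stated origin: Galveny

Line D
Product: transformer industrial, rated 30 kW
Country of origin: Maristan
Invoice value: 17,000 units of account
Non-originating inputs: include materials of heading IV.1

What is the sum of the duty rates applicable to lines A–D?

Line A: transformer → IV.1; rated 550 W → IV.1.2; for domestic appliances → IV.1.2.2. Scheduled 21%. Pellucia agreement on IV.1: RVC ≥ 65% → 18% available; preferential 18%. → 18%.
Line B: transformer → IV.1; rated 90 kW → IV.1.1; industrial → IV.1.1.1. Scheduled 30%. No special measure applies. → 30%.
Line C: transformer → IV.1; rated 90 kW → IV.1.1; for domestic appliances → IV.1.1.2. Scheduled 34%. quota on IV.1.1.2 exhausted → over-quota 56%. → 56%.
Line D: transformer → IV.1; rated 30 kW → IV.1.3; industrial → IV.1.3.2. Scheduled 3%. Maristan agreement on IV.1.3.1: IV.1.3.2 not covered. → 3%.
Sum: 18% + 30% + 56% + 3% = 107%.

107%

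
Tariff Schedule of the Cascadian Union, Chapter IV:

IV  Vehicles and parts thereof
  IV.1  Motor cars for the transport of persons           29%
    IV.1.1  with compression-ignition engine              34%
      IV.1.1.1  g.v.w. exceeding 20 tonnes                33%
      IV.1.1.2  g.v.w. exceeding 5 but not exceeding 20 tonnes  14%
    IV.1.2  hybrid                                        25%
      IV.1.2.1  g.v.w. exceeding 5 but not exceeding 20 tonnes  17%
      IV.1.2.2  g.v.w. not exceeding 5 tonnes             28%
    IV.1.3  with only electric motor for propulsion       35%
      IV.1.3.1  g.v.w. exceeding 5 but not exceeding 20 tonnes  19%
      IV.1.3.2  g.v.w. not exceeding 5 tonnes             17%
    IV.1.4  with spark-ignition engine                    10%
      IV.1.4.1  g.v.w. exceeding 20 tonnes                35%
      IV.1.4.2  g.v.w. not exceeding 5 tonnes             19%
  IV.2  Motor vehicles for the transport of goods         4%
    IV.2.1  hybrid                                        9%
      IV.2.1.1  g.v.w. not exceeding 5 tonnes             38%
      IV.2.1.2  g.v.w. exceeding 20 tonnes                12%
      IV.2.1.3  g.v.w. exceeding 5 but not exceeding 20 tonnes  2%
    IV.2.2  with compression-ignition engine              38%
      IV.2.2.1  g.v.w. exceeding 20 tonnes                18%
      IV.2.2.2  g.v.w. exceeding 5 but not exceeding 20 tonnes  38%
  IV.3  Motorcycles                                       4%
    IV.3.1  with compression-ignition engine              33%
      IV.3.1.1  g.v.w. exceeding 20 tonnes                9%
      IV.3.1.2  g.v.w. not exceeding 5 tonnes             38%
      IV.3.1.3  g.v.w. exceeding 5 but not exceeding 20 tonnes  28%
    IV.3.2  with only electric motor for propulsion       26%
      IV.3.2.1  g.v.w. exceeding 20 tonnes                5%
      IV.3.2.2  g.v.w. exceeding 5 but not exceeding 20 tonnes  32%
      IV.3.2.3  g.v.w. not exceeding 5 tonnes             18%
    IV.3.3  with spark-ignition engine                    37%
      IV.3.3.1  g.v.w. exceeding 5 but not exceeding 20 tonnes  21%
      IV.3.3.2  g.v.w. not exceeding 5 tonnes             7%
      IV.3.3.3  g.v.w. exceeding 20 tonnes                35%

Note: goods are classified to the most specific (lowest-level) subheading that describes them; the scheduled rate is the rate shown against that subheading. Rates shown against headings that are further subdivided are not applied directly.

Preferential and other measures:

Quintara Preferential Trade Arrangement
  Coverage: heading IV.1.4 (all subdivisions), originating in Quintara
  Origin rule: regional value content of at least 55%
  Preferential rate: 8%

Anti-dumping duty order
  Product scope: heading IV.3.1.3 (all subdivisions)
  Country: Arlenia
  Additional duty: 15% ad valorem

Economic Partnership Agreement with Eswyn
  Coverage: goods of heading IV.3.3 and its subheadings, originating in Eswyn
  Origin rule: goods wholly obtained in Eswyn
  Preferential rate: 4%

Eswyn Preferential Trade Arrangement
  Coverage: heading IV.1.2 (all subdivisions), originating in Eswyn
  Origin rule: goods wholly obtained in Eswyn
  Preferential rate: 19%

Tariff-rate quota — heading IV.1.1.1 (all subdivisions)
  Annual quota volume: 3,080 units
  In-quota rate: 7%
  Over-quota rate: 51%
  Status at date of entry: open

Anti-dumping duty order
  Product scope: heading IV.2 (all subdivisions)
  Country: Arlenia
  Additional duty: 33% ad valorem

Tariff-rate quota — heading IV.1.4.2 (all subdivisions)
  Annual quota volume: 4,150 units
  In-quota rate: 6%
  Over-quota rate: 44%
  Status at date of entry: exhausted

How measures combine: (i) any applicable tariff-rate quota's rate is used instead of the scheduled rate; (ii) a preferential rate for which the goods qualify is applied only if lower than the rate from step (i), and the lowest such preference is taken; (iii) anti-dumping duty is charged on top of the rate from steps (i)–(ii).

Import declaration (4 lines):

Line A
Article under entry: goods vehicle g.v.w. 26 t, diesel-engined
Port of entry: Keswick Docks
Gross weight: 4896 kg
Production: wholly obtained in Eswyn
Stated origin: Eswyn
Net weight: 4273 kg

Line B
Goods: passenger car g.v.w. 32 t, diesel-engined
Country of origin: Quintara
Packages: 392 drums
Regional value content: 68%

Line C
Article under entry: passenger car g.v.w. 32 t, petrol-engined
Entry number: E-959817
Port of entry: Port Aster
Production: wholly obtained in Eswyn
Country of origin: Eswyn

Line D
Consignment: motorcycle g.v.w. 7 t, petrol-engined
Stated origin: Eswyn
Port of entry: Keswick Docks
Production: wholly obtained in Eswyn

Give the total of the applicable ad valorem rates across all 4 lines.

Line A: goods vehicle → IV.2; diesel-engined → IV.2.2; g.v.w. 26 t → IV.2.2.1. Scheduled 18%. Eswyn agreement on IV.3.3: IV.2.2.1 not covered; Eswyn agreement on IV.1.2: IV.2.2.1 not covered. → 18%.
Line B: passenger car → IV.1; diesel-engined → IV.1.1; g.v.w. 32 t → IV.1.1.1. Scheduled 33%. quota on IV.1.1.1 open → in-quota 7%; Quintara agreement on IV.1.4: IV.1.1.1 not covered. → 7%.
Line C: passenger car → IV.1; petrol-engined → IV.1.4; g.v.w. 32 t → IV.1.4.1. Scheduled 35%. Eswyn agreement on IV.3.3: IV.1.4.1 not covered; Eswyn agreement on IV.1.2: IV.1.4.1 not covered. → 35%.
Line D: motorcycle → IV.3; petrol-engined → IV.3.3; g.v.w. 7 t → IV.3.3.1. Scheduled 21%. Eswyn agreement on IV.3.3: wholly obtained → 4% available; Eswyn agreement on IV.1.2: IV.3.3.1 not covered; preferential 4%. → 4%.
Sum: 18% + 7% + 35% + 4% = 64%.

64%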